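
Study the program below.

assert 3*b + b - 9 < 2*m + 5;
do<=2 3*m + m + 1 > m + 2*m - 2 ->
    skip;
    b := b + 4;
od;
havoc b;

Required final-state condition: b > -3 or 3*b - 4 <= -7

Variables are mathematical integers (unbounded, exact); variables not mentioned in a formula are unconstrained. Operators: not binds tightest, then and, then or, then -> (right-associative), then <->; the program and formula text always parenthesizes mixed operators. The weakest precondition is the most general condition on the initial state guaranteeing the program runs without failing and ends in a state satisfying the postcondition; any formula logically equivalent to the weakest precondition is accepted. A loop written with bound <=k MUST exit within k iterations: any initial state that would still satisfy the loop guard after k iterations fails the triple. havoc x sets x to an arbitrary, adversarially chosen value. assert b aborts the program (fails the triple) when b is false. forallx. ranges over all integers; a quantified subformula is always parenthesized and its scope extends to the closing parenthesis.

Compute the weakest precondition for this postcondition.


Working backward. After the program, the postcondition b > -3 or 3*b - 4 <= -7 must hold; in canonical form it is b > -3 or 3*b <= -3.
Before havoc b: forall b_1. (b_1 > -3 or 3*b_1 <= -3)
Before the loop (bound <=2), unroll the exhaustion recursion (WP_0 = exit-now case; WP_j = one more guarded iteration, up to j = 2):
  WP_0: (not (m > -3)) and (forall b_1. (b_1 > -3 or 3*b_1 <= -3))
  WP_1: (m > -3 -> ((not (m > -3)) and (forall b_1. (b_1 > -3 or 3*b_1 <= -3)))) and ((not (m > -3)) -> (forall b_1. (b_1 > -3 or 3*b_1 <= -3)))
  WP_2: (m > -3 -> ((m > -3 -> ((not (m > -3)) and (forall b_1. (b_1 > -3 or 3*b_1 <= -3)))) and ((not (m > -3)) -> (forall b_1. (b_1 > -3 or 3*b_1 <= -3))))) and ((not (m > -3)) -> (forall b_1. (b_1 > -3 or 3*b_1 <= -3)))
So before the loop: (m > -3 -> ((m > -3 -> ((not (m > -3)) and (forall b_1. (b_1 > -3 or 3*b_1 <= -3)))) and ((not (m > -3)) -> (forall b_1. (b_1 > -3 or 3*b_1 <= -3))))) and ((not (m > -3)) -> (forall b_1. (b_1 > -3 or 3*b_1 <= -3)))
Before assert 3*b + b - 9 < 2*m + 5: 4*b < 2*m + 14 and (m > -3 -> ((m > -3 -> ((not (m > -3)) and (forall b_1. (b_1 > -3 or 3*b_1 <= -3)))) and ((not (m > -3)) -> (forall b_1. (b_1 > -3 or 3*b_1 <= -3))))) and ((not (m > -3)) -> (forall b_1. (b_1 > -3 or 3*b_1 <= -3)))
Answer: WP = 4*b < 2*m + 14 and (m > -3 -> ((m > -3 -> ((not (m > -3)) and (forall b_1. (b_1 > -3 or 3*b_1 <= -3)))) and ((not (m > -3)) -> (forall b_1. (b_1 > -3 or 3*b_1 <= -3))))) and ((not (m > -3)) -> (forall b_1. (b_1 > -3 or 3*b_1 <= -3)))


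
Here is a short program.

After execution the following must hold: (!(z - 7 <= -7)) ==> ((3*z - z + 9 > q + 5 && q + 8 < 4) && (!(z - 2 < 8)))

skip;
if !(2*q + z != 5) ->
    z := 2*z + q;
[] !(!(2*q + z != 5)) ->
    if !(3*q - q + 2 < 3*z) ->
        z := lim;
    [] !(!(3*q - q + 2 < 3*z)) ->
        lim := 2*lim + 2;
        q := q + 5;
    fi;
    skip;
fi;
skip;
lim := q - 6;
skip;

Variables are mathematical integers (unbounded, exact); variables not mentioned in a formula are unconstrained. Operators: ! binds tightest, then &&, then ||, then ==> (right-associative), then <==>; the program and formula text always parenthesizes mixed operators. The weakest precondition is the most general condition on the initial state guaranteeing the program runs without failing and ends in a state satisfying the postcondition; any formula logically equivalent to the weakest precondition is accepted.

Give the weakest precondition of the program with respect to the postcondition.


Working backward. After the program, the postcondition (!(z - 7 <= -7)) ==> ((3*z - z + 9 > q + 5 && q + 8 < 4) && (!(z - 2 < 8))) must hold; in canonical form it is (!(z <= 0)) ==> (2*z > q - 4 && q < -4 && (!(z < 10))).
Before skip: (!(z <= 0)) ==> (2*z > q - 4 && q < -4 && (!(z < 10)))
Before lim := q - 6: (!(z <= 0)) ==> (2*z > q - 4 && q < -4 && (!(z < 10)))
Before skip: (!(z <= 0)) ==> (2*z > q - 4 && q < -4 && (!(z < 10)))
Then branch requires (!(q + 2*z <= 0)) ==> (q + 4*z > -4 && q < -4 && (!(q + 2*z < 10))); else branch requires ((!(2*q < 3*z - 2)) ==> ((!(lim <= 0)) ==> (2*lim > q - 4 && q < -4 && (!(lim < 10))))) && (2*q < 3*z - 2 ==> ((!(z <= 0)) ==> (2*z > q + 1 && q < -9 && (!(z < 10))))).
Before the if: ((!(2*q + z != 5)) ==> ((!(q + 2*z <= 0)) ==> (q + 4*z > -4 && q < -4 && (!(q + 2*z < 10))))) && (2*q + z != 5 ==> (((!(2*q < 3*z - 2)) ==> ((!(lim <= 0)) ==> (2*lim > q - 4 && q < -4 && (!(lim < 10))))) && (2*q < 3*z - 2 ==> ((!(z <= 0)) ==> (2*z > q + 1 && q < -9 && (!(z < 10)))))))
Before skip: ((!(2*q + z != 5)) ==> ((!(q + 2*z <= 0)) ==> (q + 4*z > -4 && q < -4 && (!(q + 2*z < 10))))) && (2*q + z != 5 ==> (((!(2*q < 3*z - 2)) ==> ((!(lim <= 0)) ==> (2*lim > q - 4 && q < -4 && (!(lim < 10))))) && (2*q < 3*z - 2 ==> ((!(z <= 0)) ==> (2*z > q + 1 && q < -9 && (!(z < 10)))))))
Answer: WP = ((!(2*q + z != 5)) ==> ((!(q + 2*z <= 0)) ==> (q + 4*z > -4 && q < -4 && (!(q + 2*z < 10))))) && (2*q + z != 5 ==> (((!(2*q < 3*z - 2)) ==> ((!(lim <= 0)) ==> (2*lim > q - 4 && q < -4 && (!(lim < 10))))) && (2*q < 3*z - 2 ==> ((!(z <= 0)) ==> (2*z > q + 1 && q < -9 && (!(z < 10)))))))


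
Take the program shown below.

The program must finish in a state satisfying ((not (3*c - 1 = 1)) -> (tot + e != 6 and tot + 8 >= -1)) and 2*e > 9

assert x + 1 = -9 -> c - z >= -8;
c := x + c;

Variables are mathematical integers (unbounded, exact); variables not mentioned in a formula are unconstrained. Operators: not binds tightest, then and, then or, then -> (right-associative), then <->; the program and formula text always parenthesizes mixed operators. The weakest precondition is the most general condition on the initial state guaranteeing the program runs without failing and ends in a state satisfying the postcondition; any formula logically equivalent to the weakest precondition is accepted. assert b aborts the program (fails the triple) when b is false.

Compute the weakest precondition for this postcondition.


Working backward. After the program, the postcondition ((not (3*c - 1 = 1)) -> (tot + e != 6 and tot + 8 >= -1)) and 2*e > 9 must hold; in canonical form it is ((not (3*c = 2)) -> (e + tot != 6 and tot >= -9)) and 2*e > 9.
Before c := x + c: ((not (3*c + 3*x = 2)) -> (e + tot != 6 and tot >= -9)) and 2*e > 9
Before assert x + 1 = -9 -> c - z >= -8: (x = -10 -> c >= z - 8) and ((not (3*c + 3*x = 2)) -> (e + tot != 6 and tot >= -9)) and 2*e > 9
Answer: WP = (x = -10 -> c >= z - 8) and ((not (3*c + 3*x = 2)) -> (e + tot != 6 and tot >= -9)) and 2*e > 9


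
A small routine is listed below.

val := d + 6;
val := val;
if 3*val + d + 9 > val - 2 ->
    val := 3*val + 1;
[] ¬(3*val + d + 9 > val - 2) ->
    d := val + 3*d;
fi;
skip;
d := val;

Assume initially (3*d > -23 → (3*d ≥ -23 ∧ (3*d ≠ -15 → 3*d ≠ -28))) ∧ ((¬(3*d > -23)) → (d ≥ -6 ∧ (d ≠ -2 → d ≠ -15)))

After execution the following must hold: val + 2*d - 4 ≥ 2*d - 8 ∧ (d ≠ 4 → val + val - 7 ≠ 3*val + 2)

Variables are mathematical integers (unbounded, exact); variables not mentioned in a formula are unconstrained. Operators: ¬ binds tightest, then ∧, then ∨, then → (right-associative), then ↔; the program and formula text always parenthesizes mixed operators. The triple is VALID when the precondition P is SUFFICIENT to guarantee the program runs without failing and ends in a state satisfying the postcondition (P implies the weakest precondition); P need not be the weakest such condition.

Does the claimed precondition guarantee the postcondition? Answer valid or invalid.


Working backward. After the program, the postcondition val + 2*d - 4 ≥ 2*d - 8 ∧ (d ≠ 4 → val + val - 7 ≠ 3*val + 2) must hold; in canonical form it is val ≥ -4 ∧ (d ≠ 4 → val ≠ -9).
Before d := val: val ≥ -4 ∧ (val ≠ 4 → val ≠ -9)
Before skip: val ≥ -4 ∧ (val ≠ 4 → val ≠ -9)
Then branch requires 3*val ≥ -5 ∧ (3*val ≠ 3 → 3*val ≠ -10); else branch requires val ≥ -4 ∧ (val ≠ 4 → val ≠ -9).
Before the if: (d + 2*val > -11 → (3*val ≥ -5 ∧ (3*val ≠ 3 → 3*val ≠ -10))) ∧ ((¬(d + 2*val > -11)) → (val ≥ -4 ∧ (val ≠ 4 → val ≠ -9)))
Before val := val: (d + 2*val > -11 → (3*val ≥ -5 ∧ (3*val ≠ 3 → 3*val ≠ -10))) ∧ ((¬(d + 2*val > -11)) → (val ≥ -4 ∧ (val ≠ 4 → val ≠ -9)))
Before val := d + 6: (3*d > -23 → (3*d ≥ -23 ∧ (3*d ≠ -15 → 3*d ≠ -28))) ∧ ((¬(3*d > -23)) → (d ≥ -10 ∧ (d ≠ -2 → d ≠ -15)))
The weakest precondition is (3*d > -23 → (3*d ≥ -23 ∧ (3*d ≠ -15 → 3*d ≠ -28))) ∧ ((¬(3*d > -23)) → (d ≥ -10 ∧ (d ≠ -2 → d ≠ -15))).
Check whether (3*d > -23 → (3*d ≥ -23 ∧ (3*d ≠ -15 → 3*d ≠ -28))) ∧ ((¬(3*d > -23)) → (d ≥ -6 ∧ (d ≠ -2 → d ≠ -15))) implies it.
Every state satisfying the precondition satisfies the weakest precondition: the implication holds.
Answer: valid


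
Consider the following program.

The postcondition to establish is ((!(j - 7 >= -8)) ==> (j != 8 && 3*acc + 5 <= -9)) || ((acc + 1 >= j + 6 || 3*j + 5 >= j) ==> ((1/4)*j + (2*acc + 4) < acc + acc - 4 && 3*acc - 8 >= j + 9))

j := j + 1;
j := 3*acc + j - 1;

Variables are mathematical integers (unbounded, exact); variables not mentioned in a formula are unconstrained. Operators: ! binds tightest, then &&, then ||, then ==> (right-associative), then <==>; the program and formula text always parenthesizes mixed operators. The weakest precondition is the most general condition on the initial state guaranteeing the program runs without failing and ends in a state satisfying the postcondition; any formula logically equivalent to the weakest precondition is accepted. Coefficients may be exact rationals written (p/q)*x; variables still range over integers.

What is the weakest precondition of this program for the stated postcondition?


Working backward. After the program, the postcondition ((!(j - 7 >= -8)) ==> (j != 8 && 3*acc + 5 <= -9)) || ((acc + 1 >= j + 6 || 3*j + 5 >= j) ==> ((1/4)*j + (2*acc + 4) < acc + acc - 4 && 3*acc - 8 >= j + 9)) must hold; in canonical form it is ((!(j >= -1)) ==> (j != 8 && 3*acc <= -14)) || ((acc >= j + 5 || 2*j >= -5) ==> ((1/4)*j < -8 && 3*acc >= j + 17)).
Before j := 3*acc + j - 1: ((!(3*acc + j >= 0)) ==> (3*acc + j != 9 && 3*acc <= -14)) || ((2*acc + j <= -4 || 6*acc + 2*j >= -3) ==> ((3/4)*acc + (1/4)*j < -31/4 && j <= -16))
Before j := j + 1: ((!(3*acc + j >= -1)) ==> (3*acc + j != 8 && 3*acc <= -14)) || ((2*acc + j <= -5 || 6*acc + 2*j >= -5) ==> ((3/4)*acc + (1/4)*j < -8 && j <= -17))
Answer: WP = ((!(3*acc + j >= -1)) ==> (3*acc + j != 8 && 3*acc <= -14)) || ((2*acc + j <= -5 || 6*acc + 2*j >= -5) ==> ((3/4)*acc + (1/4)*j < -8 && j <= -17))


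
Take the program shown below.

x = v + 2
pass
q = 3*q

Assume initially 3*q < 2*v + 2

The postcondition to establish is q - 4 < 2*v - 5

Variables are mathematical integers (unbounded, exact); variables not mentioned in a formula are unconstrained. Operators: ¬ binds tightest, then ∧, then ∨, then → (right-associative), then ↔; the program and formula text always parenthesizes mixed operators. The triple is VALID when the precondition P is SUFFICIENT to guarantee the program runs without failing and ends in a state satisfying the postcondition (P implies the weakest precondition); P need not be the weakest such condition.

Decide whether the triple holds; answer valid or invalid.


Working backward. After the program, the postcondition q - 4 < 2*v - 5 must hold; in canonical form it is q < 2*v - 1.
Before q := 3*q: 3*q < 2*v - 1
Before skip: 3*q < 2*v - 1
Before x := v + 2: 3*q < 2*v - 1
The weakest precondition is 3*q < 2*v - 1.
Check whether 3*q < 2*v + 2 implies it.
Countermodel: at the initial state q = 0, v = 0, the precondition holds but the weakest precondition fails.
Answer: invalid


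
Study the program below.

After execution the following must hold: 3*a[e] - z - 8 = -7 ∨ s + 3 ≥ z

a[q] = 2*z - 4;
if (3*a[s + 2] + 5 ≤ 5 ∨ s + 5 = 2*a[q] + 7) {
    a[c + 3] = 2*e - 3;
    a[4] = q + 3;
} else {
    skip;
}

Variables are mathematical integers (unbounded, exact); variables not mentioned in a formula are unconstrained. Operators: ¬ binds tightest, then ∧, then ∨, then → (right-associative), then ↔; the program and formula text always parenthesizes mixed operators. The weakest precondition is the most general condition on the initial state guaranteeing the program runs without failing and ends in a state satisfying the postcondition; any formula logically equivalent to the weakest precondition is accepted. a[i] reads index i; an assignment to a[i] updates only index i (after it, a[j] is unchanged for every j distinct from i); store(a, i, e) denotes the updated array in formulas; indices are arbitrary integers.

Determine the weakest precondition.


Working backward. After the program, the postcondition 3*a[e] - z - 8 = -7 ∨ s + 3 ≥ z must hold; in canonical form it is 3*a[e] = z + 1 ∨ s ≥ z - 3.
Then branch requires 3*store(store(a, c + 3, 2*e - 3), 4, q + 3)[e] = z + 1 ∨ s ≥ z - 3; else branch requires 3*a[e] = z + 1 ∨ s ≥ z - 3.
Before the if: ((3*a[s + 2] ≤ 0 ∨ s = 2*a[q] + 2) → (3*store(store(a, c + 3, 2*e - 3), 4, q + 3)[e] = z + 1 ∨ s ≥ z - 3)) ∧ ((¬(3*a[s + 2] ≤ 0 ∨ s = 2*a[q] + 2)) → (3*a[e] = z + 1 ∨ s ≥ z - 3))
Before a[q] := 2*z - 4: ((3*store(a, q, 2*z - 4)[s + 2] ≤ 0 ∨ s = 2*store(a, q, 2*z - 4)[q] + 2) → (3*store(store(store(a, q, 2*z - 4), c + 3, 2*e - 3), 4, q + 3)[e] = z + 1 ∨ s ≥ z - 3)) ∧ ((¬(3*store(a, q, 2*z - 4)[s + 2] ≤ 0 ∨ s = 2*store(a, q, 2*z - 4)[q] + 2)) → (3*store(a, q, 2*z - 4)[e] = z + 1 ∨ s ≥ z - 3))
Answer: WP = ((3*store(a, q, 2*z - 4)[s + 2] ≤ 0 ∨ s = 2*store(a, q, 2*z - 4)[q] + 2) → (3*store(store(store(a, q, 2*z - 4), c + 3, 2*e - 3), 4, q + 3)[e] = z + 1 ∨ s ≥ z - 3)) ∧ ((¬(3*store(a, q, 2*z - 4)[s + 2] ≤ 0 ∨ s = 2*store(a, q, 2*z - 4)[q] + 2)) → (3*store(a, q, 2*z - 4)[e] = z + 1 ∨ s ≥ z - 3))


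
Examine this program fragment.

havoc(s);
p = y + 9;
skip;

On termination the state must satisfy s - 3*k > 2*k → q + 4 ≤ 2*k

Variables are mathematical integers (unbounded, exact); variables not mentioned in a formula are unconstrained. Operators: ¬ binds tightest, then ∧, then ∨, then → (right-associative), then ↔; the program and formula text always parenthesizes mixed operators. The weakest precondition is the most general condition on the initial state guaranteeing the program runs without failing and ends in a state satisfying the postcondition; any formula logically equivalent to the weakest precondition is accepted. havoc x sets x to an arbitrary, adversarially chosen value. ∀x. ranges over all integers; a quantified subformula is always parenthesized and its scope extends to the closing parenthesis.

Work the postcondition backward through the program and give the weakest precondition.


Working backward. After the program, the postcondition s - 3*k > 2*k → q + 4 ≤ 2*k must hold; in canonical form it is s > 5*k → q ≤ 2*k - 4.
Before skip: s > 5*k → q ≤ 2*k - 4
Before p := y + 9: s > 5*k → q ≤ 2*k - 4
Before havoc s: ∀s_1. (s_1 > 5*k → q ≤ 2*k - 4)
Answer: WP = ∀s_1. (s_1 > 5*k → q ≤ 2*k - 4)


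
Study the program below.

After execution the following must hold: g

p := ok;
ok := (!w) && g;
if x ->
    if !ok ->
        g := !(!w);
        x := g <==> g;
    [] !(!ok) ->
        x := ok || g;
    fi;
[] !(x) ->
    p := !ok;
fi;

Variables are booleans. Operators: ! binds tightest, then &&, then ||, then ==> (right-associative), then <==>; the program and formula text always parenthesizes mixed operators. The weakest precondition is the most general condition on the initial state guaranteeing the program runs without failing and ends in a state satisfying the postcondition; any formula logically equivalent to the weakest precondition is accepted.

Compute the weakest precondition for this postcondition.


Working backward. After the program, g must hold.
Then branch requires ((!ok) ==> w) && (ok ==> g); else branch requires g.
Before the if: (x ==> (((!ok) ==> w) && (ok ==> g))) && ((!x) ==> g)
Before ok := (!w) && g: (x ==> (((!((!w) && g)) ==> w) && (((!w) && g) ==> g))) && ((!x) ==> g)
Before p := ok: (x ==> (((!((!w) && g)) ==> w) && (((!w) && g) ==> g))) && ((!x) ==> g)
Answer: WP = (x ==> (((!((!w) && g)) ==> w) && (((!w) && g) ==> g))) && ((!x) ==> g)


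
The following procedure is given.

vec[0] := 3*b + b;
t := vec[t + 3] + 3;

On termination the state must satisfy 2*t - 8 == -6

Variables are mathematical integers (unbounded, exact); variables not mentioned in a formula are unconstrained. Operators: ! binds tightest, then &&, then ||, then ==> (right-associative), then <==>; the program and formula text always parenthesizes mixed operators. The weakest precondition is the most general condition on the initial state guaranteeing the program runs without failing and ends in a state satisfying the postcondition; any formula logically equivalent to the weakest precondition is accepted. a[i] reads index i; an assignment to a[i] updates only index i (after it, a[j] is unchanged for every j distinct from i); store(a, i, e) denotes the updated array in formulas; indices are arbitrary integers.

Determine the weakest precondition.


Working backward. After the program, the postcondition 2*t - 8 == -6 must hold; in canonical form it is 2*t == 2.
Before t := vec[t + 3] + 3: 2*vec[t + 3] == -4
Before vec[0] := 3*b + b: 2*store(vec, 0, 4*b)[t + 3] == -4
Answer: WP = 2*store(vec, 0, 4*b)[t + 3] == -4


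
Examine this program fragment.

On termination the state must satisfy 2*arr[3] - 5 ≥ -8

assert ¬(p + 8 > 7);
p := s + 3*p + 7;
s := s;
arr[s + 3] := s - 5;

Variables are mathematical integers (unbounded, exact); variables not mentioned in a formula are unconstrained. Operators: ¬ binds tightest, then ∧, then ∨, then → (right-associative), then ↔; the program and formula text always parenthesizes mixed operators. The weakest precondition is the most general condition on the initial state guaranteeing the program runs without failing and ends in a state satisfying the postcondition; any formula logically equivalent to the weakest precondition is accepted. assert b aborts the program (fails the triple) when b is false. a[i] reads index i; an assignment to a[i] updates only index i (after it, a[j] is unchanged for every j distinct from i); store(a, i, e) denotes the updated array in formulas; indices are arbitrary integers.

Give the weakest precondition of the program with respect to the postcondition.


Working backward. After the program, the postcondition 2*arr[3] - 5 ≥ -8 must hold; in canonical form it is 2*arr[3] ≥ -3.
Before arr[s + 3] := s - 5: 2*store(arr, s + 3, s - 5)[3] ≥ -3
Before s := s: 2*store(arr, s + 3, s - 5)[3] ≥ -3
Before p := s + 3*p + 7: 2*store(arr, s + 3, s - 5)[3] ≥ -3
Before assert ¬(p + 8 > 7): (¬(p > -1)) ∧ 2*store(arr, s + 3, s - 5)[3] ≥ -3
Answer: WP = (¬(p > -1)) ∧ 2*store(arr, s + 3, s - 5)[3] ≥ -3


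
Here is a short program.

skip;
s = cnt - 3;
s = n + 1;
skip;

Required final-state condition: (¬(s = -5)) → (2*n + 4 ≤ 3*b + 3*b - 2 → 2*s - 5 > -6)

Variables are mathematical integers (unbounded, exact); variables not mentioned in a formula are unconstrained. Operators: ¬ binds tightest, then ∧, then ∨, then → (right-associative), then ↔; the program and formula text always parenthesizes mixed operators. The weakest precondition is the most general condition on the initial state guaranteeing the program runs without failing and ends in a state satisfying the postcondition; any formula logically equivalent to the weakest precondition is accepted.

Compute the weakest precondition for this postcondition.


Working backward. After the program, the postcondition (¬(s = -5)) → (2*n + 4 ≤ 3*b + 3*b - 2 → 2*s - 5 > -6) must hold; in canonical form it is (¬(s = -5)) → (2*n ≤ 6*b - 6 → 2*s > -1).
Before skip: (¬(s = -5)) → (2*n ≤ 6*b - 6 → 2*s > -1)
Before s := n + 1: (¬(n = -6)) → (2*n ≤ 6*b - 6 → 2*n > -3)
Before s := cnt - 3: (¬(n = -6)) → (2*n ≤ 6*b - 6 → 2*n > -3)
Before skip: (¬(n = -6)) → (2*n ≤ 6*b - 6 → 2*n > -3)
Answer: WP = (¬(n = -6)) → (2*n ≤ 6*b - 6 → 2*n > -3)


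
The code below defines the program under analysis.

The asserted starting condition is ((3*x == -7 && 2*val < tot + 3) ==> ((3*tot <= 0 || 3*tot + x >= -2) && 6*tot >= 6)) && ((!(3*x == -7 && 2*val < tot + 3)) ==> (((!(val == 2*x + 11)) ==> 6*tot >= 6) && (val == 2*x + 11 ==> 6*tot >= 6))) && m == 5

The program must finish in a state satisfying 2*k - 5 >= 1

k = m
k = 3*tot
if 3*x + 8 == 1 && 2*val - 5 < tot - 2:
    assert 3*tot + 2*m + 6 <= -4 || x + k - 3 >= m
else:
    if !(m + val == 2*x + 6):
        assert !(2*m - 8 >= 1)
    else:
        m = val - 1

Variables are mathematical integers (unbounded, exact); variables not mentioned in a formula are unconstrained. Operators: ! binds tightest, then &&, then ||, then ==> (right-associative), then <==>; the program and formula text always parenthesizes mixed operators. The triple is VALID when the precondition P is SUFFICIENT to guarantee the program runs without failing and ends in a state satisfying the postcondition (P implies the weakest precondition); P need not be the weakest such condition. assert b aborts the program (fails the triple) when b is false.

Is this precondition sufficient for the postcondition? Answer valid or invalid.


Working backward. After the program, the postcondition 2*k - 5 >= 1 must hold; in canonical form it is 2*k >= 6.
Then branch requires (2*m + 3*tot <= -10 || k + x >= m + 3) && 2*k >= 6; else branch requires ((!(m + val == 2*x + 6)) ==> ((!(2*m >= 9)) && 2*k >= 6)) && (m + val == 2*x + 6 ==> 2*k >= 6).
Before the if: ((3*x == -7 && 2*val < tot + 3) ==> ((2*m + 3*tot <= -10 || k + x >= m + 3) && 2*k >= 6)) && ((!(3*x == -7 && 2*val < tot + 3)) ==> (((!(m + val == 2*x + 6)) ==> ((!(2*m >= 9)) && 2*k >= 6)) && (m + val == 2*x + 6 ==> 2*k >= 6)))
Before k := 3*tot: ((3*x == -7 && 2*val < tot + 3) ==> ((2*m + 3*tot <= -10 || 3*tot + x >= m + 3) && 6*tot >= 6)) && ((!(3*x == -7 && 2*val < tot + 3)) ==> (((!(m + val == 2*x + 6)) ==> ((!(2*m >= 9)) && 6*tot >= 6)) && (m + val == 2*x + 6 ==> 6*tot >= 6)))
Before k := m: ((3*x == -7 && 2*val < tot + 3) ==> ((2*m + 3*tot <= -10 || 3*tot + x >= m + 3) && 6*tot >= 6)) && ((!(3*x == -7 && 2*val < tot + 3)) ==> (((!(m + val == 2*x + 6)) ==> ((!(2*m >= 9)) && 6*tot >= 6)) && (m + val == 2*x + 6 ==> 6*tot >= 6)))
The weakest precondition is ((3*x == -7 && 2*val < tot + 3) ==> ((2*m + 3*tot <= -10 || 3*tot + x >= m + 3) && 6*tot >= 6)) && ((!(3*x == -7 && 2*val < tot + 3)) ==> (((!(m + val == 2*x + 6)) ==> ((!(2*m >= 9)) && 6*tot >= 6)) && (m + val == 2*x + 6 ==> 6*tot >= 6))).
Check whether ((3*x == -7 && 2*val < tot + 3) ==> ((3*tot <= 0 || 3*tot + x >= -2) && 6*tot >= 6)) && ((!(3*x == -7 && 2*val < tot + 3)) ==> (((!(val == 2*x + 11)) ==> 6*tot >= 6) && (val == 2*x + 11 ==> 6*tot >= 6))) && m == 5 implies it.
Countermodel: at the initial state m = 5, tot = 1, val = 2, x = 0, the precondition holds but the weakest precondition fails.
Answer: invalid


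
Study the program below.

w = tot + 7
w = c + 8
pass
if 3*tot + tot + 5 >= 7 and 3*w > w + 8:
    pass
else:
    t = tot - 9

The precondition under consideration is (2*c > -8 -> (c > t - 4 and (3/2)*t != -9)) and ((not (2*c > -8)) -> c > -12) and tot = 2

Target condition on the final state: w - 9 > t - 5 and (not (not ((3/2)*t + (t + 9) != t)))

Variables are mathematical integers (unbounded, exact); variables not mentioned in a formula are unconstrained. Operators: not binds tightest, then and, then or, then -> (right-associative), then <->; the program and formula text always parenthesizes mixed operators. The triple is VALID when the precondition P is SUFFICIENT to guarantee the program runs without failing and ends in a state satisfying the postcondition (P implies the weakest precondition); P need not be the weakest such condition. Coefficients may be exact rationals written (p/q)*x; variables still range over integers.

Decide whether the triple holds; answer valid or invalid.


Working backward. After the program, the postcondition w - 9 > t - 5 and (not (not ((3/2)*t + (t + 9) != t))) must hold; in canonical form it is w > t + 4 and (3/2)*t != -9.
Then branch requires w > t + 4 and (3/2)*t != -9; else branch requires w > tot - 5 and (3/2)*tot != 9/2.
Before the if: ((4*tot >= 2 and 2*w > 8) -> (w > t + 4 and (3/2)*t != -9)) and ((not (4*tot >= 2 and 2*w > 8)) -> (w > tot - 5 and (3/2)*tot != 9/2))
Before skip: ((4*tot >= 2 and 2*w > 8) -> (w > t + 4 and (3/2)*t != -9)) and ((not (4*tot >= 2 and 2*w > 8)) -> (w > tot - 5 and (3/2)*tot != 9/2))
Before w := c + 8: ((4*tot >= 2 and 2*c > -8) -> (c > t - 4 and (3/2)*t != -9)) and ((not (4*tot >= 2 and 2*c > -8)) -> (c > tot - 13 and (3/2)*tot != 9/2))
Before w := tot + 7: ((4*tot >= 2 and 2*c > -8) -> (c > t - 4 and (3/2)*t != -9)) and ((not (4*tot >= 2 and 2*c > -8)) -> (c > tot - 13 and (3/2)*tot != 9/2))
The weakest precondition is ((4*tot >= 2 and 2*c > -8) -> (c > t - 4 and (3/2)*t != -9)) and ((not (4*tot >= 2 and 2*c > -8)) -> (c > tot - 13 and (3/2)*tot != 9/2)).
Check whether (2*c > -8 -> (c > t - 4 and (3/2)*t != -9)) and ((not (2*c > -8)) -> c > -12) and tot = 2 implies it.
Countermodel: at the initial state c = -11, t = 0, tot = 2, the precondition holds but the weakest precondition fails.
Answer: invalid


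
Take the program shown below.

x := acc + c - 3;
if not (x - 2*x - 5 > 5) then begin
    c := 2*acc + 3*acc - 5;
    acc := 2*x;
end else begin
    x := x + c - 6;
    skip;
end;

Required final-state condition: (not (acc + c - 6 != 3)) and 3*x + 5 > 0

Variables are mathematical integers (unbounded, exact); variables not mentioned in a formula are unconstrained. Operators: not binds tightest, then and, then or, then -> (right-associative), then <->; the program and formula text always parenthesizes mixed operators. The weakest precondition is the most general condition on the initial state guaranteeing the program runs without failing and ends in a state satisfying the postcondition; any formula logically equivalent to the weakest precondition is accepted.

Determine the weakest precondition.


Working backward. After the program, the postcondition (not (acc + c - 6 != 3)) and 3*x + 5 > 0 must hold; in canonical form it is (not (acc + c != 9)) and 3*x > -5.
Then branch requires (not (5*acc + 2*x != 14)) and 3*x > -5; else branch requires (not (acc + c != 9)) and 3*c + 3*x > 13.
Before the if: ((not (x < -10)) -> ((not (5*acc + 2*x != 14)) and 3*x > -5)) and (x < -10 -> ((not (acc + c != 9)) and 3*c + 3*x > 13))
Before x := acc + c - 3: ((not (acc + c < -7)) -> ((not (7*acc + 2*c != 20)) and 3*acc + 3*c > 4)) and (acc + c < -7 -> ((not (acc + c != 9)) and 3*acc + 6*c > 22))
Answer: WP = ((not (acc + c < -7)) -> ((not (7*acc + 2*c != 20)) and 3*acc + 3*c > 4)) and (acc + c < -7 -> ((not (acc + c != 9)) and 3*acc + 6*c > 22))


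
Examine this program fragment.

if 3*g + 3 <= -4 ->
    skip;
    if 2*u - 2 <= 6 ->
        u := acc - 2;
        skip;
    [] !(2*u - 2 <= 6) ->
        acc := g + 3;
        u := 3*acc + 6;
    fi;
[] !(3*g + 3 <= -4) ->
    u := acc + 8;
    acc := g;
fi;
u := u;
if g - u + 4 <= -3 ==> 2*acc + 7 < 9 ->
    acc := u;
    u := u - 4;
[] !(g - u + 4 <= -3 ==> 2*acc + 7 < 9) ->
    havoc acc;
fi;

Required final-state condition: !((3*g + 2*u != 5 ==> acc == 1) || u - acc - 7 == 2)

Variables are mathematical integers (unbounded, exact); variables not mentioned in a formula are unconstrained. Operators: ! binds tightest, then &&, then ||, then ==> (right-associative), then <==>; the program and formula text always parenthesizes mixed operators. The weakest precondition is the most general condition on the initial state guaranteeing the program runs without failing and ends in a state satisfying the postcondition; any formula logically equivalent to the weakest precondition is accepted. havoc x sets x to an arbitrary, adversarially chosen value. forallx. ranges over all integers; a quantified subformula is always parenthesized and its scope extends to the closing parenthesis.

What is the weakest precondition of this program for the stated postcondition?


Working backward. After the program, the postcondition !((3*g + 2*u != 5 ==> acc == 1) || u - acc - 7 == 2) must hold; in canonical form it is !((3*g + 2*u != 5 ==> acc == 1) || u == acc + 9).
Then branch requires !(3*g + 2*u != 13 ==> u == 1); else branch requires forall acc_1. (!((3*g + 2*u != 5 ==> acc_1 == 1) || u == acc_1 + 9)).
Before the if: ((g <= u - 7 ==> 2*acc < 2) ==> (!(3*g + 2*u != 13 ==> u == 1))) && ((!(g <= u - 7 ==> 2*acc < 2)) ==> (forall acc_1. (!((3*g + 2*u != 5 ==> acc_1 == 1) || u == acc_1 + 9))))
Before u := u: ((g <= u - 7 ==> 2*acc < 2) ==> (!(3*g + 2*u != 13 ==> u == 1))) && ((!(g <= u - 7 ==> 2*acc < 2)) ==> (forall acc_1. (!((3*g + 2*u != 5 ==> acc_1 == 1) || u == acc_1 + 9))))
Then branch requires (2*u <= 8 ==> (((g <= acc - 9 ==> 2*acc < 2) ==> (!(2*acc + 3*g != 17 ==> acc == 3))) && ((!(g <= acc - 9 ==> 2*acc < 2)) ==> (forall acc_1. (!((2*acc + 3*g != 9 ==> acc_1 == 1) || acc == acc_1 + 11)))))) && ((!(2*u <= 8)) ==> (((2*g >= -8 ==> 2*g < -4) ==> (!(9*g != -17 ==> 3*g == -14))) && ((!(2*g >= -8 ==> 2*g < -4)) ==> (forall acc_1. (!((9*g != -25 ==> acc_1 == 1) || 3*g == acc_1 - 6)))))); else branch requires ((g <= acc + 1 ==> 2*g < 2) ==> (!(2*acc + 3*g != -3 ==> acc == -7))) && ((!(g <= acc + 1 ==> 2*g < 2)) ==> (forall acc_1. (!((2*acc + 3*g != -11 ==> acc_1 == 1) || acc == acc_1 + 1)))).
Before the if: (3*g <= -7 ==> ((2*u <= 8 ==> (((g <= acc - 9 ==> 2*acc < 2) ==> (!(2*acc + 3*g != 17 ==> acc == 3))) && ((!(g <= acc - 9 ==> 2*acc < 2)) ==> (forall acc_1. (!((2*acc + 3*g != 9 ==> acc_1 == 1) || acc == acc_1 + 11)))))) && ((!(2*u <= 8)) ==> (((2*g >= -8 ==> 2*g < -4) ==> (!(9*g != -17 ==> 3*g == -14))) && ((!(2*g >= -8 ==> 2*g < -4)) ==> (forall acc_1. (!((9*g != -25 ==> acc_1 == 1) || 3*g == acc_1 - 6)))))))) && ((!(3*g <= -7)) ==> (((g <= acc + 1 ==> 2*g < 2) ==> (!(2*acc + 3*g != -3 ==> acc == -7))) && ((!(g <= acc + 1 ==> 2*g < 2)) ==> (forall acc_1. (!((2*acc + 3*g != -11 ==> acc_1 == 1) || acc == acc_1 + 1))))))
Answer: WP = (3*g <= -7 ==> ((2*u <= 8 ==> (((g <= acc - 9 ==> 2*acc < 2) ==> (!(2*acc + 3*g != 17 ==> acc == 3))) && ((!(g <= acc - 9 ==> 2*acc < 2)) ==> (forall acc_1. (!((2*acc + 3*g != 9 ==> acc_1 == 1) || acc == acc_1 + 11)))))) && ((!(2*u <= 8)) ==> (((2*g >= -8 ==> 2*g < -4) ==> (!(9*g != -17 ==> 3*g == -14))) && ((!(2*g >= -8 ==> 2*g < -4)) ==> (forall acc_1. (!((9*g != -25 ==> acc_1 == 1) || 3*g == acc_1 - 6)))))))) && ((!(3*g <= -7)) ==> (((g <= acc + 1 ==> 2*g < 2) ==> (!(2*acc + 3*g != -3 ==> acc == -7))) && ((!(g <= acc + 1 ==> 2*g < 2)) ==> (forall acc_1. (!((2*acc + 3*g != -11 ==> acc_1 == 1) || acc == acc_1 + 1))))))


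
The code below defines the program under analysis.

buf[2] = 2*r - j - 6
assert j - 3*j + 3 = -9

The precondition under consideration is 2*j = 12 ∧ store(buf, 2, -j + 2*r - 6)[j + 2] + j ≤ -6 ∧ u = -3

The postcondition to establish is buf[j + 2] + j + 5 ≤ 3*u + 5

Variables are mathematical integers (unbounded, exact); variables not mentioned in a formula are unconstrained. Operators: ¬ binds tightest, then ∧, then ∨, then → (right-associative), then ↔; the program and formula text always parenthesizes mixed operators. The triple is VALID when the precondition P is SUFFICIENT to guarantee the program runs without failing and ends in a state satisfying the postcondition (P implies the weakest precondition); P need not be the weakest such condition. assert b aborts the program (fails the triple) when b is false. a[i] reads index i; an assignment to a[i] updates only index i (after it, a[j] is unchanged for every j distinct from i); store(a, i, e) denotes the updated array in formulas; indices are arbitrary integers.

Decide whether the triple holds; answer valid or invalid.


Working backward. After the program, the postcondition buf[j + 2] + j + 5 ≤ 3*u + 5 must hold; in canonical form it is buf[j + 2] + j ≤ 3*u.
Before assert j - 3*j + 3 = -9: 2*j = 12 ∧ buf[j + 2] + j ≤ 3*u
Before buf[2] := 2*r - j - 6: 2*j = 12 ∧ store(buf, 2, -j + 2*r - 6)[j + 2] + j ≤ 3*u
The weakest precondition is 2*j = 12 ∧ store(buf, 2, -j + 2*r - 6)[j + 2] + j ≤ 3*u.
Check whether 2*j = 12 ∧ store(buf, 2, -j + 2*r - 6)[j + 2] + j ≤ -6 ∧ u = -3 implies it.
Countermodel: at the initial state buf = {[2] = -12, [8] = -12, elsewhere -12}, j = 6, r = 0, u = -3, the precondition holds but the weakest precondition fails.
Answer: invalid


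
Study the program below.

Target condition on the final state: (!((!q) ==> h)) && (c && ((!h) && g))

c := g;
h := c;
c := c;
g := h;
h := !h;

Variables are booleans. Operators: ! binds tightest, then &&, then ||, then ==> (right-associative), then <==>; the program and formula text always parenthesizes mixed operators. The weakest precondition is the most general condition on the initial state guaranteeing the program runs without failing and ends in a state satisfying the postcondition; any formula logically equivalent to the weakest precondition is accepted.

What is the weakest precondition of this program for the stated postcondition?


Working backward. After the program, the postcondition (!((!q) ==> h)) && (c && ((!h) && g)) must hold; in canonical form it is (!((!q) ==> h)) && c && (!h) && g.
Before h := !h: (!((!q) ==> (!h))) && c && h && g
Before g := h: (!((!q) ==> (!h))) && c && h
Before c := c: (!((!q) ==> (!h))) && c && h
Before h := c: (!((!q) ==> (!c))) && c
Before c := g: (!((!q) ==> (!g))) && g
Answer: WP = (!((!q) ==> (!g))) && g


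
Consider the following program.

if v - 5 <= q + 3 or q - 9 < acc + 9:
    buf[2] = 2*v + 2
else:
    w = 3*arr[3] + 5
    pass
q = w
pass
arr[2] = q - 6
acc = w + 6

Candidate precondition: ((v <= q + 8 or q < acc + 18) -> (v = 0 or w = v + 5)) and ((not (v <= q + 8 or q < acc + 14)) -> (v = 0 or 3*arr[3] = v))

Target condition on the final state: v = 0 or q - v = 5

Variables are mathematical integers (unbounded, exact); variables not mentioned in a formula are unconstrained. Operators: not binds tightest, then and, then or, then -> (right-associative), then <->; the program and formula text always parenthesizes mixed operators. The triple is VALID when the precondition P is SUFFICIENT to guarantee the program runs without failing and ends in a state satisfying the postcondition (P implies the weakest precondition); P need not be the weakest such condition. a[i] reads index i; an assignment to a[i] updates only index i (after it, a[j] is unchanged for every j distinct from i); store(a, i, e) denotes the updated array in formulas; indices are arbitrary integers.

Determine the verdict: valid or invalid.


Working backward. After the program, the postcondition v = 0 or q - v = 5 must hold; in canonical form it is v = 0 or q = v + 5.
Before acc := w + 6: v = 0 or q = v + 5
Before arr[2] := q - 6: v = 0 or q = v + 5
Before skip: v = 0 or q = v + 5
Before q := w: v = 0 or w = v + 5
Then branch requires v = 0 or w = v + 5; else branch requires v = 0 or 3*arr[3] = v.
Before the if: ((v <= q + 8 or q < acc + 18) -> (v = 0 or w = v + 5)) and ((not (v <= q + 8 or q < acc + 18)) -> (v = 0 or 3*arr[3] = v))
The weakest precondition is ((v <= q + 8 or q < acc + 18) -> (v = 0 or w = v + 5)) and ((not (v <= q + 8 or q < acc + 18)) -> (v = 0 or 3*arr[3] = v)).
Check whether ((v <= q + 8 or q < acc + 18) -> (v = 0 or w = v + 5)) and ((not (v <= q + 8 or q < acc + 14)) -> (v = 0 or 3*arr[3] = v)) implies it.
Every state satisfying the precondition satisfies the weakest precondition: the implication holds.
Answer: valid


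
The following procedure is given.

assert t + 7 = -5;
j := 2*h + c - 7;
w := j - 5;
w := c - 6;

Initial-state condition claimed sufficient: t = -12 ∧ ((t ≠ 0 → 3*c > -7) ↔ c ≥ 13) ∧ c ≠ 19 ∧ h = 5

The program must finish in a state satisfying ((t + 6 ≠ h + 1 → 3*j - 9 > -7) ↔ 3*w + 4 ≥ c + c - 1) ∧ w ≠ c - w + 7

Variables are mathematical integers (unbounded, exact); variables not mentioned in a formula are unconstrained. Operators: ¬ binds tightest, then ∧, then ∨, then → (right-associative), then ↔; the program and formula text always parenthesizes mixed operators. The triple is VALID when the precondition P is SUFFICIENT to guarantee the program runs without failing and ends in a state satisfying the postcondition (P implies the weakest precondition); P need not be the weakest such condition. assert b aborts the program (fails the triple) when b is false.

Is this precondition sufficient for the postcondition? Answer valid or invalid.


Working backward. After the program, the postcondition ((t + 6 ≠ h + 1 → 3*j - 9 > -7) ↔ 3*w + 4 ≥ c + c - 1) ∧ w ≠ c - w + 7 must hold; in canonical form it is ((t ≠ h - 5 → 3*j > 2) ↔ 3*w ≥ 2*c - 5) ∧ 2*w ≠ c + 7.
Before w := c - 6: ((t ≠ h - 5 → 3*j > 2) ↔ c ≥ 13) ∧ c ≠ 19
Before w := j - 5: ((t ≠ h - 5 → 3*j > 2) ↔ c ≥ 13) ∧ c ≠ 19
Before j := 2*h + c - 7: ((t ≠ h - 5 → 3*c + 6*h > 23) ↔ c ≥ 13) ∧ c ≠ 19
Before assert t + 7 = -5: t = -12 ∧ ((t ≠ h - 5 → 3*c + 6*h > 23) ↔ c ≥ 13) ∧ c ≠ 19
The weakest precondition is t = -12 ∧ ((t ≠ h - 5 → 3*c + 6*h > 23) ↔ c ≥ 13) ∧ c ≠ 19.
Check whether t = -12 ∧ ((t ≠ 0 → 3*c > -7) ↔ c ≥ 13) ∧ c ≠ 19 ∧ h = 5 implies it.
Every state satisfying the precondition satisfies the weakest precondition: the implication holds.
Answer: valid


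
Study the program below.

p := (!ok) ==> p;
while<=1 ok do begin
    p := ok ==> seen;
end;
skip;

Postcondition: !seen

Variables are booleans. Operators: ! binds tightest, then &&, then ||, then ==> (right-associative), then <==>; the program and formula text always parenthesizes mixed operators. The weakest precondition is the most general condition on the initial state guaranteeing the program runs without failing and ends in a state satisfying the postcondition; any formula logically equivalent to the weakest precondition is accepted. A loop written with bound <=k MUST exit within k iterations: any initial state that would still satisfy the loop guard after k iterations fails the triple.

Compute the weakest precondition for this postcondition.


Working backward. After the program, !seen must hold.
Before skip: !seen
Before the loop (bound <=1), unroll the exhaustion recursion (WP_0 = exit-now case; WP_j = one more guarded iteration, up to j = 1):
  WP_0: (!ok) && (!seen)
  WP_1: (ok ==> ((!ok) && (!seen))) && ((!ok) ==> (!seen))
So before the loop: (ok ==> ((!ok) && (!seen))) && ((!ok) ==> (!seen))
Before p := (!ok) ==> p: (ok ==> ((!ok) && (!seen))) && ((!ok) ==> (!seen))
Answer: WP = (ok ==> ((!ok) && (!seen))) && ((!ok) ==> (!seen))


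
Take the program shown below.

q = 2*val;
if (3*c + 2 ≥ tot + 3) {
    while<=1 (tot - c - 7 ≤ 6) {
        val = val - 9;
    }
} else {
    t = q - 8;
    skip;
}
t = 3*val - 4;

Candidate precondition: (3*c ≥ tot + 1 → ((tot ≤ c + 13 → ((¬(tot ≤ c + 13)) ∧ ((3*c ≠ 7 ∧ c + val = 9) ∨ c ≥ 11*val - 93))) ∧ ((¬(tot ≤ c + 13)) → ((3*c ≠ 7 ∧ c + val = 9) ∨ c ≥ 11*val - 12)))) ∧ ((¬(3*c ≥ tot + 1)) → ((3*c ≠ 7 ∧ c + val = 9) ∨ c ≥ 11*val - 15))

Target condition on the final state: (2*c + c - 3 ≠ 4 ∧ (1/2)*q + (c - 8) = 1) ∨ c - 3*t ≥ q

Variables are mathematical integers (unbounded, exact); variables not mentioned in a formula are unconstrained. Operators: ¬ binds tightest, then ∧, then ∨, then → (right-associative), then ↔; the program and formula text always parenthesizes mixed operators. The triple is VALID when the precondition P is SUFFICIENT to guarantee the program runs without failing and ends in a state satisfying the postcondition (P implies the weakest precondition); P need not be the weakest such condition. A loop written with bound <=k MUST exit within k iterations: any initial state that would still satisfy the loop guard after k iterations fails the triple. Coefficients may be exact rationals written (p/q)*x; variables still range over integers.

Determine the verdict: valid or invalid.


Working backward. After the program, the postcondition (2*c + c - 3 ≠ 4 ∧ (1/2)*q + (c - 8) = 1) ∨ c - 3*t ≥ q must hold; in canonical form it is (3*c ≠ 7 ∧ c + (1/2)*q = 9) ∨ c ≥ q + 3*t.
Before t := 3*val - 4: (3*c ≠ 7 ∧ c + (1/2)*q = 9) ∨ c ≥ q + 9*val - 12
Then branch requires (tot ≤ c + 13 → ((¬(tot ≤ c + 13)) ∧ ((3*c ≠ 7 ∧ c + (1/2)*q = 9) ∨ c ≥ q + 9*val - 93))) ∧ ((¬(tot ≤ c + 13)) → ((3*c ≠ 7 ∧ c + (1/2)*q = 9) ∨ c ≥ q + 9*val - 12)); else branch requires (3*c ≠ 7 ∧ c + (1/2)*q = 9) ∨ c ≥ q + 9*val - 12.
Before the if: (3*c ≥ tot + 1 → ((tot ≤ c + 13 → ((¬(tot ≤ c + 13)) ∧ ((3*c ≠ 7 ∧ c + (1/2)*q = 9) ∨ c ≥ q + 9*val - 93))) ∧ ((¬(tot ≤ c + 13)) → ((3*c ≠ 7 ∧ c + (1/2)*q = 9) ∨ c ≥ q + 9*val - 12)))) ∧ ((¬(3*c ≥ tot + 1)) → ((3*c ≠ 7 ∧ c + (1/2)*q = 9) ∨ c ≥ q + 9*val - 12))
Before q := 2*val: (3*c ≥ tot + 1 → ((tot ≤ c + 13 → ((¬(tot ≤ c + 13)) ∧ ((3*c ≠ 7 ∧ c + val = 9) ∨ c ≥ 11*val - 93))) ∧ ((¬(tot ≤ c + 13)) → ((3*c ≠ 7 ∧ c + val = 9) ∨ c ≥ 11*val - 12)))) ∧ ((¬(3*c ≥ tot + 1)) → ((3*c ≠ 7 ∧ c + val = 9) ∨ c ≥ 11*val - 12))
The weakest precondition is (3*c ≥ tot + 1 → ((tot ≤ c + 13 → ((¬(tot ≤ c + 13)) ∧ ((3*c ≠ 7 ∧ c + val = 9) ∨ c ≥ 11*val - 93))) ∧ ((¬(tot ≤ c + 13)) → ((3*c ≠ 7 ∧ c + val = 9) ∨ c ≥ 11*val - 12)))) ∧ ((¬(3*c ≥ tot + 1)) → ((3*c ≠ 7 ∧ c + val = 9) ∨ c ≥ 11*val - 12)).
Check whether (3*c ≥ tot + 1 → ((tot ≤ c + 13 → ((¬(tot ≤ c + 13)) ∧ ((3*c ≠ 7 ∧ c + val = 9) ∨ c ≥ 11*val - 93))) ∧ ((¬(tot ≤ c + 13)) → ((3*c ≠ 7 ∧ c + val = 9) ∨ c ≥ 11*val - 12)))) ∧ ((¬(3*c ≥ tot + 1)) → ((3*c ≠ 7 ∧ c + val = 9) ∨ c ≥ 11*val - 15)) implies it.
Countermodel: at the initial state c = -2, tot = -6, val = 1, the precondition holds but the weakest precondition fails.
Answer: invalid
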